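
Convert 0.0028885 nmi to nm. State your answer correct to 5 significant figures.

1 nmi = 1.85200e+12 nm.
So 0.0028885 × 1.85200e+12 ≈ 5.3495e+9 nm.

5.3495e+9 nanometers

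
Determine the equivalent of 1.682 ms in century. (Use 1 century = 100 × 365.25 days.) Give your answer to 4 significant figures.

1 ms = 3.16881 × 10^-13 centuries.
Then 1.682 × 3.16881 × 10^-13 ≈ 5.330 × 10^-13 century.

5.330 × 10^-13 century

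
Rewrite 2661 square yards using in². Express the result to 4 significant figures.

1 yd² = 1296.00 in².
Thus 2661 × 1296.00 ≈ 3.449 × 10^6 in².

3.449 × 10^6 square inches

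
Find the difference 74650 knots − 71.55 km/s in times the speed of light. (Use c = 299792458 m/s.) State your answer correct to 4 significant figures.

-0.0001106 c

74650 kn = 0.000128100 c and 71.55 km/s = 0.000238665 c.
0.000128100 − 0.000238665 ≈ -0.0001106 c.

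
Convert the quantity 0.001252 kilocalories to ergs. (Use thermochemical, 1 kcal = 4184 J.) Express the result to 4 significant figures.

1 kcal = 4.18400 × 10^10 erg.
Then 0.001252 × 4.18400 × 10^10 ≈ 5.238 × 10^7 erg.

5.238 × 10^7 ergs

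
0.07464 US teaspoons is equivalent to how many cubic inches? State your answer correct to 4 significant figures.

1 US tsp = 0.300781 cubic inches.
So 0.07464 × 0.300781 ≈ 0.02245 in³.

0.02245 in³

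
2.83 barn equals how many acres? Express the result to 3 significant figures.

6.99e-32 acre

1 barn = 2.47105e-32 acre.
Then 2.83 × 2.47105e-32 ≈ 6.99e-32 acre.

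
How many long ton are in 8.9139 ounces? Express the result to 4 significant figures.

0.0002487 long tons

1 ounce = 2.79018e-5 long ton.
So 8.9139 × 2.79018e-5 ≈ 0.0002487 long ton.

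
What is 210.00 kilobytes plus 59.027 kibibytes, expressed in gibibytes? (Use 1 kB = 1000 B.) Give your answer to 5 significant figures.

210.00 kB = 0.000195578 GiB and 59.027 KiB = 5.62925e-5 GiB.
0.000195578 + 5.62925e-5 ≈ 0.00025187 GiB.

0.00025187 GiB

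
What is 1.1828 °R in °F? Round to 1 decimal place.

°R = °F + 459.67.
Applying the formula gives -458.5 °F.

-458.5 °F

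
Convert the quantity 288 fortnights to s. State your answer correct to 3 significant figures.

3.48 × 10^8 s

1 fortnight = 1.20960 × 10^6 seconds.
Thus 288 × 1.20960 × 10^6 ≈ 3.48 × 10^8 s.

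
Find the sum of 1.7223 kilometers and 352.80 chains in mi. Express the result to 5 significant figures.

1.7223 km = 1.07019 mi and 352.80 chain = 4.41000 mi.
1.07019 + 4.41000 ≈ 5.4802 mi.

5.4802 miles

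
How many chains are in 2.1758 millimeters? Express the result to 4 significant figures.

0.0001082 chain

1 millimeter = 4.97097e-5 chains.
Thus 2.1758 × 4.97097e-5 ≈ 0.0001082 chain.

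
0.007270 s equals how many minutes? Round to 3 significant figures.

0.000121 min

1 second = 0.0166667 min.
So 0.007270 × 0.0166667 ≈ 0.000121 min.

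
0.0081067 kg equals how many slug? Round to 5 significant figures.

1 kg = 0.0685218 slug.
So 0.0081067 × 0.0685218 ≈ 0.00055549 slug.

0.00055549 slug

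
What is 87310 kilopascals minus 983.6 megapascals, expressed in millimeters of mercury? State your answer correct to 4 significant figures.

-6.723 × 10^6 millimeters of mercury

87310 kPa = 654879 mmHg and 983.6 MPa = 7.37761 × 10^6 mmHg.
654879 − 7.37761 × 10^6 ≈ -6.723 × 10^6 mmHg.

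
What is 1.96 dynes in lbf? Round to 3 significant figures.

1 dyne = 2.24809 × 10^-6 pounds-force.
So 1.96 × 2.24809 × 10^-6 ≈ 4.41 × 10^-6 lbf.

4.41 × 10^-6 lbf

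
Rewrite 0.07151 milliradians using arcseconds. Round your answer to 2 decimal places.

14.75 arcseconds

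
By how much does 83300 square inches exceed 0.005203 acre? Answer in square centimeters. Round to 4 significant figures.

326900 cm²

83300 in² = 537418 cm² and 0.005203 acre = 210558 cm².
537418 − 210558 ≈ 326900 cm².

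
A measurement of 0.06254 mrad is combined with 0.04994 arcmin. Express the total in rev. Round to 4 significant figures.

1.227e-5 revolutions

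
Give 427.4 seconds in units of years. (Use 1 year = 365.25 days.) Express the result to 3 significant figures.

1.35 × 10^-5 yr

1 s = 3.16881 × 10^-8 yr.
So 427.4 × 3.16881 × 10^-8 ≈ 1.35 × 10^-5 yr.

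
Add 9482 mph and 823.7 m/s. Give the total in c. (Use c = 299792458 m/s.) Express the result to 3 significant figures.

9482 mph = 1.41392e-5 c and 823.7 m/s = 2.74757e-6 c.
1.41392e-5 + 2.74757e-6 ≈ 1.69e-5 c.

1.69e-5 c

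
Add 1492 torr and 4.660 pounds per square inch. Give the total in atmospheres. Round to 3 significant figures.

1492 torr = 1.96316 atm and 4.660 psi = 0.317094 atm.
1.96316 + 0.317094 ≈ 2.28 atm.

2.28 atmospheres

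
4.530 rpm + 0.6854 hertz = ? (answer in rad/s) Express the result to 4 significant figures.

4.530 rpm = 0.474380 rad/s and 0.6854 Hz = 4.30650 rad/s.
0.474380 + 4.30650 ≈ 4.781 rad/s.

4.781 rad/s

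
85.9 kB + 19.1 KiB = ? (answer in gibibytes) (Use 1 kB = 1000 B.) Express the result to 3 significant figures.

85.9 kB = 8.00006 × 10^-5 GiB and 19.1 KiB = 1.82152 × 10^-5 GiB.
8.00006 × 10^-5 + 1.82152 × 10^-5 ≈ 9.82 × 10^-5 GiB.

9.82 × 10^-5 gibibytes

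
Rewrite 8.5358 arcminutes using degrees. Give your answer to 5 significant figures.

1 arcmin = 0.0166667 °.
Then 8.5358 × 0.0166667 ≈ 0.14226 °.

0.14226 °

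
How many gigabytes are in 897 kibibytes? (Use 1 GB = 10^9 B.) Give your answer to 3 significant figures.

1 kibibyte = 1.02400e-6 GB.
So 897 × 1.02400e-6 ≈ 0.000919 GB.

0.000919 GB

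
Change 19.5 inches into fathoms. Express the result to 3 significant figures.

0.271 fathom

1 in = 0.0138889 fathom.
19.5 × 0.0138889 ≈ 0.271 fathom.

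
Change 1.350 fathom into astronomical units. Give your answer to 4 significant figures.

1.650 × 10^-11 au

1 fathom = 1.22248 × 10^-11 astronomical units.
Thus 1.350 × 1.22248 × 10^-11 ≈ 1.650 × 10^-11 au.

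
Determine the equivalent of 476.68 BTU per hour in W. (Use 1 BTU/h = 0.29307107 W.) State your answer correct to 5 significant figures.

1 BTU/h = 0.293071 W.
Then 476.68 × 0.293071 ≈ 139.70 W.

139.70 watts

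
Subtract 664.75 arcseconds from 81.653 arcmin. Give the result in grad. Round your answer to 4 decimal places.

1.3069 grad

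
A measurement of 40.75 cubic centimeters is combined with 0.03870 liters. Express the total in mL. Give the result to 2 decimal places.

40.75 cm³ = 40.7500 mL and 0.03870 L = 38.7000 mL.
40.7500 + 38.7000 ≈ 79.45 mL.

79.45 mL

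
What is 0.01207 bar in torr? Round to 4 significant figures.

9.053 torr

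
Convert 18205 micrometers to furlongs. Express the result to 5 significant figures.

1 micrometer = 4.97097e-9 furlongs.
Thus 18205 × 4.97097e-9 ≈ 9.0497e-5 furlong.

9.0497e-5 furlong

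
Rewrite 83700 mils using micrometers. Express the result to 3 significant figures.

2.13e+6 micrometers

1 mil = 25.4000 μm.
So 83700 × 25.4000 ≈ 2.13e+6 μm.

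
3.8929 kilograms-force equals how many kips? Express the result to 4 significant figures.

1 kgf = 0.00220462 kips.
So 3.8929 × 0.00220462 ≈ 0.008582 kip.

0.008582 kip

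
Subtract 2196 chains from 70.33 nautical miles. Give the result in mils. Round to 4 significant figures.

3.389e+9 mil

70.33 nmi = 5.12800e+9 mil and 2196 chain = 1.73923e+9 mil.
5.12800e+9 − 1.73923e+9 ≈ 3.389e+9 mil.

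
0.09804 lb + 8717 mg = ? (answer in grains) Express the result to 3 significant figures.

821 gr

0.09804 lb = 686.280 gr and 8717 mg = 134.524 gr.
686.280 + 134.524 ≈ 821 gr.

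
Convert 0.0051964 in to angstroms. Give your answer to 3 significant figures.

1.32 × 10^6 Å

1 inch = 2.54000 × 10^8 angstroms.
Thus 0.0051964 × 2.54000 × 10^8 ≈ 1.32 × 10^6 Å.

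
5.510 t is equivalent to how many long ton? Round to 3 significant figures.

5.42 long tons

1 t = 0.984207 long tons.
5.510 × 0.984207 ≈ 5.42 long ton.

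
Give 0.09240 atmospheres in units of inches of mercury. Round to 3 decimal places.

1 atm = 29.9213 inches of mercury.
So 0.09240 × 29.9213 ≈ 2.765 inHg.

2.765 inHg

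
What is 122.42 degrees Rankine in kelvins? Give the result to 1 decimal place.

68.0 K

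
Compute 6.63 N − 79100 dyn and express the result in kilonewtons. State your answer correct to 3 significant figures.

0.00584 kilonewtons

6.63 N = 0.00663000 kN and 79100 dyn = 0.000791000 kN.
0.00663000 − 0.000791000 ≈ 0.00584 kN.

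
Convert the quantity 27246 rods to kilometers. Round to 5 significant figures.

137.03 km

1 rod = 0.00502920 km.
Then 27246 × 0.00502920 ≈ 137.03 km.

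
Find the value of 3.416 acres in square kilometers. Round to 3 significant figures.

1 acre = 0.00404686 km².
3.416 × 0.00404686 ≈ 0.0138 km².

0.0138 square kilometers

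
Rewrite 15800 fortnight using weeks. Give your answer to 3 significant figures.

31600 weeks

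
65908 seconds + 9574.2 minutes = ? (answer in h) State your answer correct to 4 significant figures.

65908 s = 18.3078 h and 9574.2 min = 159.570 h.
18.3078 + 159.570 ≈ 177.9 h.

177.9 h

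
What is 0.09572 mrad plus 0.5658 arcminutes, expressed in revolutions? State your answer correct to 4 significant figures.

0.09572 mrad = 1.52343e-5 rev and 0.5658 arcmin = 2.61944e-5 rev.
1.52343e-5 + 2.61944e-5 ≈ 4.143e-5 rev.

4.143e-5 rev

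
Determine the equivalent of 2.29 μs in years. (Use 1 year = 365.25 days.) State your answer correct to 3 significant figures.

7.26 × 10^-14 yr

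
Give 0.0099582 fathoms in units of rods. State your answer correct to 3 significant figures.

0.00362 rod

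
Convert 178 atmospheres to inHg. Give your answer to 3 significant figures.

5330 inHg

1 atmosphere = 29.9213 inHg.
Thus 178 × 29.9213 ≈ 5330 inHg.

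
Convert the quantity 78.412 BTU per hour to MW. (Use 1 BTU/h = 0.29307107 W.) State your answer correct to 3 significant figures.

2.30 × 10^-5 megawatts

1 BTU/h = 2.93071 × 10^-7 megawatts.
Then 78.412 × 2.93071 × 10^-7 ≈ 2.30 × 10^-5 MW.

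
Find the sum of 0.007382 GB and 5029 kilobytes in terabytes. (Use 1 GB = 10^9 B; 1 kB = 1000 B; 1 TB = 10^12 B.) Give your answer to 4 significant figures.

1.241 × 10^-5 terabytes

0.007382 GB = 7.38200 × 10^-6 TB and 5029 kB = 5.02900 × 10^-6 TB.
7.38200 × 10^-6 + 5.02900 × 10^-6 ≈ 1.241 × 10^-5 TB.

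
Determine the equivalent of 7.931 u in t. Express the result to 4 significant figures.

1 atomic mass unit = 1.66054 × 10^-30 metric tons.
Then 7.931 × 1.66054 × 10^-30 ≈ 1.317 × 10^-29 t.

1.317 × 10^-29 t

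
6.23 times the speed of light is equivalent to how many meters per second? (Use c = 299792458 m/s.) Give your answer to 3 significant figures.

1 c = 2.99792e+8 m/s.
So 6.23 × 2.99792e+8 ≈ 1.87e+9 m/s.

1.87e+9 m/s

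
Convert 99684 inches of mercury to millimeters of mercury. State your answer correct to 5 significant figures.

1 inch of mercury = 25.4000 mmHg.
So 99684 × 25.4000 ≈ 2.5320e+6 mmHg.

2.5320e+6 mmHg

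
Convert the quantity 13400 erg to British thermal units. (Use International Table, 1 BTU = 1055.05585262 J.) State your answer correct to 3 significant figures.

1 erg = 9.47817 × 10^-11 BTU.
13400 × 9.47817 × 10^-11 ≈ 1.27 × 10^-6 BTU.

1.27 × 10^-6 BTU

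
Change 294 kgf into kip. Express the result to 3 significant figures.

0.648 kip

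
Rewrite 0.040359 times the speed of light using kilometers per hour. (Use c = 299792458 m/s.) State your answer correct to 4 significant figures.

4.356 × 10^7 kilometers per hour

1 c = 1.07925 × 10^9 kilometers per hour.
So 0.040359 × 1.07925 × 10^9 ≈ 4.356 × 10^7 km/h.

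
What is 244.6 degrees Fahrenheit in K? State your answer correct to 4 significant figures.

391.3 K

K = (°F + 459.67) × 5/9.
Applying the formula gives 391.3 K.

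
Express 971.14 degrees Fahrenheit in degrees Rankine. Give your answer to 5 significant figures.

1430.8 °R

°R = °F + 459.67.
Applying the formula gives 1430.8 °R.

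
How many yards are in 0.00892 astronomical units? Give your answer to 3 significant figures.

1 au = 1.63602 × 10^11 yards.
So 0.00892 × 1.63602 × 10^11 ≈ 1.46 × 10^9 yd.

1.46 × 10^9 yd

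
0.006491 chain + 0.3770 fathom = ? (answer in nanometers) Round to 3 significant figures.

8.20e+8 nanometers

0.006491 chain = 1.30578e+8 nm and 0.3770 fathom = 6.89458e+8 nm.
1.30578e+8 + 6.89458e+8 ≈ 8.20e+8 nm.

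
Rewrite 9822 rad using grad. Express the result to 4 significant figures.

625300 gradians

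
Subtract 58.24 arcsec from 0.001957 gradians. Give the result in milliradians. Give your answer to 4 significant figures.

0.001957 grad = 0.0307405 mrad and 58.24 arcsec = 0.282355 mrad.
0.0307405 − 0.282355 ≈ -0.2516 mrad.

-0.2516 milliradians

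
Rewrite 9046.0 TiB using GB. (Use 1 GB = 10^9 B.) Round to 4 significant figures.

1 tebibyte = 1099.51 GB.
Thus 9046.0 × 1099.51 ≈ 9.946e+6 GB.

9.946e+6 GB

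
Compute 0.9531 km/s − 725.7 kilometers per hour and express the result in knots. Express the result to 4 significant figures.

0.9531 km/s = 1852.68 kn and 725.7 km/h = 391.847 kn.
1852.68 − 391.847 ≈ 1461 kn.

1461 knots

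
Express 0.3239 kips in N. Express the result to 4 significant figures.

1441 N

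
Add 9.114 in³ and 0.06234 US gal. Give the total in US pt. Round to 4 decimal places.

0.8144 US pt

9.114 in³ = 0.315636 US pt and 0.06234 US gal = 0.498720 US pt.
0.315636 + 0.498720 ≈ 0.8144 US pt.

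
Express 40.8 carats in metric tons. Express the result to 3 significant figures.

8.16 × 10^-6 t

1 ct = 2.00000 × 10^-7 metric tons.
So 40.8 × 2.00000 × 10^-7 ≈ 8.16 × 10^-6 t.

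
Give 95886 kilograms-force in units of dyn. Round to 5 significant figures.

9.4032e+10 dynes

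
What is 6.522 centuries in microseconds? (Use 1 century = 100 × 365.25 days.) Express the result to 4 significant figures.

2.058e+16 μs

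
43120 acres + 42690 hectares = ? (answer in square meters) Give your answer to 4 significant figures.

43120 acre = 1.74500e+8 m² and 42690 ha = 4.26900e+8 m².
1.74500e+8 + 4.26900e+8 ≈ 6.014e+8 m².

6.014e+8 m²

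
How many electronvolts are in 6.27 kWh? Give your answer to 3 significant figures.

1.41e+26 electronvolts

1 kilowatt-hour = 2.24694e+25 electronvolts.
So 6.27 × 2.24694e+25 ≈ 1.41e+26 eV.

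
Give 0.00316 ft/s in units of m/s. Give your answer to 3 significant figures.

0.000963 m/s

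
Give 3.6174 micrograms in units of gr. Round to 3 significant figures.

5.58 × 10^-5 grains

1 μg = 1.54324 × 10^-5 gr.
3.6174 × 1.54324 × 10^-5 ≈ 5.58 × 10^-5 gr.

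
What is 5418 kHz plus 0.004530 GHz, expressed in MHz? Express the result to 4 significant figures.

9.948 megahertz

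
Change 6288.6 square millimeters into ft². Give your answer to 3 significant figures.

0.0677 ft²

1 mm² = 1.07639e-5 ft².
Then 6288.6 × 1.07639e-5 ≈ 0.0677 ft².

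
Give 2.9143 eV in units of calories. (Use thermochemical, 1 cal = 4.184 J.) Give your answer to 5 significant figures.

1 eV = 3.82929 × 10^-20 calories.
So 2.9143 × 3.82929 × 10^-20 ≈ 1.1160 × 10^-19 cal.

1.1160 × 10^-19 cal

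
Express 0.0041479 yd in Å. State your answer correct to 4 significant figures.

3.793 × 10^7 angstroms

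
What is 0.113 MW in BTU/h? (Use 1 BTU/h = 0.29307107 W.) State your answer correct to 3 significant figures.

1 megawatt = 3.41214 × 10^6 BTU/h.
Then 0.113 × 3.41214 × 10^6 ≈ 386000 BTU/h.

386000 BTU/h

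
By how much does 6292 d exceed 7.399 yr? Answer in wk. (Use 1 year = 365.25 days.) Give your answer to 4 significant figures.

512.8 wk

6292 d = 898.857 wk and 7.399 yr = 386.069 wk.
898.857 − 386.069 ≈ 512.8 wk.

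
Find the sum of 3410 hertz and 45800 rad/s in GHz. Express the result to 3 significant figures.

1.07 × 10^-5 GHz

3410 Hz = 3.41000 × 10^-6 GHz and 45800 rad/s = 7.28930 × 10^-6 GHz.
3.41000 × 10^-6 + 7.28930 × 10^-6 ≈ 1.07 × 10^-5 GHz.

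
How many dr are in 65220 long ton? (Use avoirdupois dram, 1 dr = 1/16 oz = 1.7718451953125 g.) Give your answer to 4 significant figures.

1 long ton = 573440 drams.
So 65220 × 573440 ≈ 3.740 × 10^10 dr.

3.740 × 10^10 drams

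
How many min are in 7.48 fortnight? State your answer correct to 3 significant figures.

151000 min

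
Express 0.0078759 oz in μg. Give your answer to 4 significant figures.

223300 μg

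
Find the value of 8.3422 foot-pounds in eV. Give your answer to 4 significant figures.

1 foot-pound = 8.46235 × 10^18 electronvolts.
8.3422 × 8.46235 × 10^18 ≈ 7.059 × 10^19 eV.

7.059 × 10^19 eV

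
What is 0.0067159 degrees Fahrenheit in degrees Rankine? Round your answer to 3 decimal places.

459.677 °R

°R = °F + 459.67.
Applying the formula gives 459.677 °R.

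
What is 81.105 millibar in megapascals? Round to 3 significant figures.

0.00811 megapascals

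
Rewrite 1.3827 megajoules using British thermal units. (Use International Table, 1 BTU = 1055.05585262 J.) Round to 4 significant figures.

1 megajoule = 947.817 BTU.
Thus 1.3827 × 947.817 ≈ 1311 BTU.

1311 BTU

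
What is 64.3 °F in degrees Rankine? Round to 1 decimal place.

°R = °F + 459.67.
Applying the formula gives 524.0 °R.

524.0 degrees Rankine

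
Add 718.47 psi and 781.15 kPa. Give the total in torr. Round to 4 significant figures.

43010 torr

718.47 psi = 37155.6 torr and 781.15 kPa = 5859.11 torr.
37155.6 + 5859.11 ≈ 43010 torr.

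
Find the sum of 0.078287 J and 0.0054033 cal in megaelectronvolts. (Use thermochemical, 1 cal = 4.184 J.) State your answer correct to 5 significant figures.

6.2973e+11 MeV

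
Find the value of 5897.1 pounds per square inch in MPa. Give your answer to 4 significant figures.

1 psi = 0.00689476 MPa.
So 5897.1 × 0.00689476 ≈ 40.66 MPa.

40.66 megapascals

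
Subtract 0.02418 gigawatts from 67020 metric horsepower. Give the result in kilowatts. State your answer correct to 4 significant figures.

67020 PS = 49293.1 kW and 0.02418 GW = 24180.0 kW.
49293.1 − 24180.0 ≈ 25110 kW.

25110 kW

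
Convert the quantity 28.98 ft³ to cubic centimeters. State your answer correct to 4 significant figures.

820600 cm³

1 ft³ = 28316.8 cm³.
Thus 28.98 × 28316.8 ≈ 820600 cm³.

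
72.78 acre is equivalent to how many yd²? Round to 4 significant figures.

352300 square yards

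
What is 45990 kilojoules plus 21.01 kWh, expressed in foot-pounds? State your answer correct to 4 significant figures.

8.971 × 10^7 ft·lbf

45990 kJ = 3.39205 × 10^7 ft·lbf and 21.01 kWh = 5.57863 × 10^7 ft·lbf.
3.39205 × 10^7 + 5.57863 × 10^7 ≈ 8.971 × 10^7 ft·lbf.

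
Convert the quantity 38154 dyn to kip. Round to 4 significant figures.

8.577e-5 kips

1 dyne = 2.24809e-9 kip.
Then 38154 × 2.24809e-9 ≈ 8.577e-5 kip.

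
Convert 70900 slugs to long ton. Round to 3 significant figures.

1 slug = 0.0143634 long ton.
Thus 70900 × 0.0143634 ≈ 1020 long ton.

1020 long ton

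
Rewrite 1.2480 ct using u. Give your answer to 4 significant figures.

1.503 × 10^23 u

1 ct = 1.20443 × 10^23 atomic mass units.
So 1.2480 × 1.20443 × 10^23 ≈ 1.503 × 10^23 u.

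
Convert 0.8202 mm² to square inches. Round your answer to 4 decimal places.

0.0013 in²

1 mm² = 0.00155000 in².
Thus 0.8202 × 0.00155000 ≈ 0.0013 in².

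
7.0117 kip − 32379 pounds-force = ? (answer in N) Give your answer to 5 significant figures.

-112840 N

7.0117 kip = 31189.6 N and 32379 lbf = 144029 N.
31189.6 − 144029 ≈ -112840 N.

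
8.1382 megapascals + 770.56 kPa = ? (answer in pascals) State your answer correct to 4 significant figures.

8.1382 MPa = 8.13820e+6 Pa and 770.56 kPa = 770560 Pa.
8.13820e+6 + 770560 ≈ 8.909e+6 Pa.

8.909e+6 pascals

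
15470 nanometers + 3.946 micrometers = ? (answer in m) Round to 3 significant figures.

15470 nm = 1.54700 × 10^-5 m and 3.946 μm = 3.94600 × 10^-6 m.
1.54700 × 10^-5 + 3.94600 × 10^-6 ≈ 1.94 × 10^-5 m.

1.94 × 10^-5 m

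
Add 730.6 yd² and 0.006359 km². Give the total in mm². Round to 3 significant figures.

730.6 yd² = 6.10875e+8 mm² and 0.006359 km² = 6.35900e+9 mm².
6.10875e+8 + 6.35900e+9 ≈ 6.97e+9 mm².

6.97e+9 mm²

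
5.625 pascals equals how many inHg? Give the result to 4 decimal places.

1 pascal = 0.000295300 inHg.
So 5.625 × 0.000295300 ≈ 0.0017 inHg.

0.0017 inHg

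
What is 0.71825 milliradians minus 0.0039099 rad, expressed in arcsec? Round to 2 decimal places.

-658.33 arcseconds

0.71825 mrad = 148.1497 arcsec and 0.0039099 rad = 806.4748 arcsec.
148.1497 − 806.4748 ≈ -658.33 arcsec.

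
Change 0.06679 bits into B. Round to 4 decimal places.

0.0083 bytes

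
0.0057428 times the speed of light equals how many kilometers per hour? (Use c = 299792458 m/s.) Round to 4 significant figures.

6.198e+6 km/h

1 speed of light = 1.07925e+9 kilometers per hour.
Then 0.0057428 × 1.07925e+9 ≈ 6.198e+6 km/h.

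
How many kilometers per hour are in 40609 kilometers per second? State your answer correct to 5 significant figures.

1 km/s = 3600.00 kilometers per hour.
Thus 40609 × 3600.00 ≈ 1.4619e+8 km/h.

1.4619e+8 kilometers per hour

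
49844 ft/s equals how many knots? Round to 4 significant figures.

29530 knots

1 ft/s = 0.592484 kn.
So 49844 × 0.592484 ≈ 29530 kn.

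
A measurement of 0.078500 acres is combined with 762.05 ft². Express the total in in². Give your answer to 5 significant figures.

0.078500 acre = 492402 in² and 762.05 ft² = 109735 in².
492402 + 109735 ≈ 602140 in².

602140 square inches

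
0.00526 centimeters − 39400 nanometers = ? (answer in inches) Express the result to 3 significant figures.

0.000520 in

0.00526 cm = 0.00207087 in and 39400 nm = 0.00155118 in.
0.00207087 − 0.00155118 ≈ 0.000520 in.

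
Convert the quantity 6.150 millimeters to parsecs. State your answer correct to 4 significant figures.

1.993e-19 pc

1 millimeter = 3.24078e-20 parsecs.
Thus 6.150 × 3.24078e-20 ≈ 1.993e-19 pc.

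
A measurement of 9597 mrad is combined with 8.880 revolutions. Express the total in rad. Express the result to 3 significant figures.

65.4 rad

9597 mrad = 9.59700 rad and 8.880 rev = 55.7947 rad.
9.59700 + 55.7947 ≈ 65.4 rad.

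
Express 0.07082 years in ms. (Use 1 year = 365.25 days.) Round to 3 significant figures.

2.23e+9 milliseconds

1 year = 3.15576e+10 ms.
So 0.07082 × 3.15576e+10 ≈ 2.23e+9 ms.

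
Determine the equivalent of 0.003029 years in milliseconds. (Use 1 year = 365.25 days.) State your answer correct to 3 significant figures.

1 year = 3.15576e+10 ms.
Then 0.003029 × 3.15576e+10 ≈ 9.56e+7 ms.

9.56e+7 ms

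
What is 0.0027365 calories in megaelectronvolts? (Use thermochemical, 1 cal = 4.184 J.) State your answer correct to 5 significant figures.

1 calorie = 2.61145e+13 megaelectronvolts.
0.0027365 × 2.61145e+13 ≈ 7.1462e+10 MeV.

7.1462e+10 MeV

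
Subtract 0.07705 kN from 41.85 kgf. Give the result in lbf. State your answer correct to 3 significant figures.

74.9 pounds-force

41.85 kgf = 92.2635 lbf and 0.07705 kN = 17.3215 lbf.
92.2635 − 17.3215 ≈ 74.9 lbf.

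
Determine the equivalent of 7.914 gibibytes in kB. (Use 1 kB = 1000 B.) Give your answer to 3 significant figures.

1 gibibyte = 1.07374e+6 kB.
Thus 7.914 × 1.07374e+6 ≈ 8.50e+6 kB.

8.50e+6 kilobytes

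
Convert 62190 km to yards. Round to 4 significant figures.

1 kilometer = 1093.61 yd.
So 62190 × 1093.61 ≈ 6.801 × 10^7 yd.

6.801 × 10^7 yd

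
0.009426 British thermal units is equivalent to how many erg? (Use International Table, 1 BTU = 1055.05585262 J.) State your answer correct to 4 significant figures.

1 British thermal unit = 1.05506 × 10^10 erg.
0.009426 × 1.05506 × 10^10 ≈ 9.945 × 10^7 erg.

9.945 × 10^7 erg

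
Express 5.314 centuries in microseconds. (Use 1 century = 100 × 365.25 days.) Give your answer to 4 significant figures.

1 century = 3.15576e+15 μs.
So 5.314 × 3.15576e+15 ≈ 1.677e+16 μs.

1.677e+16 μs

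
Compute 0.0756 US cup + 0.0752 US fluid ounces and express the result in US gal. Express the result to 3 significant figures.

0.00531 US gal

0.0756 US cup = 0.00472500 US gal and 0.0752 US fl oz = 0.000587500 US gal.
0.00472500 + 0.000587500 ≈ 0.00531 US gal.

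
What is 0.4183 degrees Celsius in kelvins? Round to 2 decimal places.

273.57 K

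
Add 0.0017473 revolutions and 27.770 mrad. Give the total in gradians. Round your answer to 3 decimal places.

2.467 grad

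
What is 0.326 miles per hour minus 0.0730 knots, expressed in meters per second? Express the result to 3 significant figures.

0.326 mph = 0.145735 m/s and 0.0730 kn = 0.0375544 m/s.
0.145735 − 0.0375544 ≈ 0.108 m/s.

0.108 m/s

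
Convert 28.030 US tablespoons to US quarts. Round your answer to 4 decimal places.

0.4380 US qt

1 US tablespoon = 0.0156250 US qt.
Thus 28.030 × 0.0156250 ≈ 0.4380 US qt.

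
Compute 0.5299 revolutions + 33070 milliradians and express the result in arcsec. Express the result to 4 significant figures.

7.508e+6 arcseconds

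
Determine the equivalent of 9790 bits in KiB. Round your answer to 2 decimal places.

1.20 KiB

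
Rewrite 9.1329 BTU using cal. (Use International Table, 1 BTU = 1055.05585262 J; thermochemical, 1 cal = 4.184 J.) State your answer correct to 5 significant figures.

1 British thermal unit = 252.164 cal.
So 9.1329 × 252.164 ≈ 2303.0 cal.

2303.0 cal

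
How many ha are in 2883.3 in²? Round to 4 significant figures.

1 square inch = 6.45160e-8 ha.
So 2883.3 × 6.45160e-8 ≈ 0.0001860 ha.

0.0001860 ha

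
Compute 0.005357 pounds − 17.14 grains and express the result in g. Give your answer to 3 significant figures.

1.32 grams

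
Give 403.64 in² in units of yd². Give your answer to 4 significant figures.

1 square inch = 0.000771605 yd².
So 403.64 × 0.000771605 ≈ 0.3115 yd².

0.3115 square yards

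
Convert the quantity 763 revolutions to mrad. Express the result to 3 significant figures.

4.79e+6 mrad

1 revolution = 6283.19 mrad.
Thus 763 × 6283.19 ≈ 4.79e+6 mrad.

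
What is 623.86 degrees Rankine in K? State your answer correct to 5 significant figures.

°R = K × 9/5.
Applying the formula gives 346.59 K.

346.59 kelvins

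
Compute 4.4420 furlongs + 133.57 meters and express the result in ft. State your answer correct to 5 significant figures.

3369.9 ft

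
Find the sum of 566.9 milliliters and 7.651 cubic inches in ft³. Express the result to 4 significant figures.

566.9 mL = 0.0200199 ft³ and 7.651 in³ = 0.00442766 ft³.
0.0200199 + 0.00442766 ≈ 0.02445 ft³.

0.02445 ft³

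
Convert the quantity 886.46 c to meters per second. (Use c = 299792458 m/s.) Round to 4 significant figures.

2.658 × 10^11 m/s

1 speed of light = 2.99792 × 10^8 m/s.
886.46 × 2.99792 × 10^8 ≈ 2.658 × 10^11 m/s.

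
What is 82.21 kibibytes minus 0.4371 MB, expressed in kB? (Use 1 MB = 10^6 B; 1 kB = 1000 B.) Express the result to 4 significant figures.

82.21 KiB = 84.1830 kB and 0.4371 MB = 437.100 kB.
84.1830 − 437.100 ≈ -352.9 kB.

-352.9 kilobytes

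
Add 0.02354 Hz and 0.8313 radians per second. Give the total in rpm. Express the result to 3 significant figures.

0.02354 Hz = 1.41240 rpm and 0.8313 rad/s = 7.93833 rpm.
1.41240 + 7.93833 ≈ 9.35 rpm.

9.35 rpm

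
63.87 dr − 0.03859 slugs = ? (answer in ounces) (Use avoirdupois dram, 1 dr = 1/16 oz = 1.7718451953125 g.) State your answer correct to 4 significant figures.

-15.87 oz

63.87 dr = 3.991875 oz and 0.03859 slug = 19.86554 oz.
3.991875 − 19.86554 ≈ -15.87 oz.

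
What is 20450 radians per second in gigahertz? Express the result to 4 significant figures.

3.255 × 10^-6 gigahertz

1 radian per second = 1.59155 × 10^-10 GHz.
So 20450 × 1.59155 × 10^-10 ≈ 3.255 × 10^-6 GHz.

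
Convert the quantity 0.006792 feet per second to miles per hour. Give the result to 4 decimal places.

1 foot per second = 0.681818 miles per hour.
0.006792 × 0.681818 ≈ 0.0046 mph.

0.0046 mph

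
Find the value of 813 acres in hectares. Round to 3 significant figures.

329 hectares

1 acre = 0.404686 ha.
So 813 × 0.404686 ≈ 329 ha.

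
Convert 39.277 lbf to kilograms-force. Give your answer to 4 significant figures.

1 lbf = 0.453592 kilograms-force.
Thus 39.277 × 0.453592 ≈ 17.82 kgf.

17.82 kilograms-force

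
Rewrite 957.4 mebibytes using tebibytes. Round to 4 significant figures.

1 mebibyte = 9.53674 × 10^-7 tebibytes.
So 957.4 × 9.53674 × 10^-7 ≈ 0.0009130 TiB.

0.0009130 TiB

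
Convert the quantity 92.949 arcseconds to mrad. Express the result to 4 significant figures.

1 arcsec = 0.00484814 mrad.
92.949 × 0.00484814 ≈ 0.4506 mrad.

0.4506 mrad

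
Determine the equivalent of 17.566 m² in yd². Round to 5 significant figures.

1 m² = 1.19599 square yards.
So 17.566 × 1.19599 ≈ 21.009 yd².

21.009 yd²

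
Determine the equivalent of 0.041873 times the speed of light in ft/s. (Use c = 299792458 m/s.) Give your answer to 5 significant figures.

4.1185 × 10^7 feet per second

1 c = 9.83571 × 10^8 feet per second.
So 0.041873 × 9.83571 × 10^8 ≈ 4.1185 × 10^7 ft/s.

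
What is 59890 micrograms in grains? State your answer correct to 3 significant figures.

0.924 grains

1 microgram = 1.54324 × 10^-5 gr.
So 59890 × 1.54324 × 10^-5 ≈ 0.924 gr.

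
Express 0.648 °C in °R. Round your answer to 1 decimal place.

°R = (°C + 273.15) × 9/5.
Applying the formula gives 492.8 °R.

492.8 degrees Rankine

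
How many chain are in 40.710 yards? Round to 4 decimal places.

1.8505 chains

1 yard = 0.0454545 chain.
Thus 40.710 × 0.0454545 ≈ 1.8505 chain.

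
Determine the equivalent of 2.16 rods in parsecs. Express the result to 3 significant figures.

1 rod = 1.62985e-16 parsecs.
2.16 × 1.62985e-16 ≈ 3.52e-16 pc.

3.52e-16 parsecs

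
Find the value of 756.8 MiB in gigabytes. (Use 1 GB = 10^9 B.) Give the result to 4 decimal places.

0.7936 GB

1 MiB = 0.00104858 GB.
So 756.8 × 0.00104858 ≈ 0.7936 GB.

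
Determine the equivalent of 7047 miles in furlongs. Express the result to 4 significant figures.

1 mile = 8.00000 furlongs.
So 7047 × 8.00000 ≈ 56380 furlong.

56380 furlong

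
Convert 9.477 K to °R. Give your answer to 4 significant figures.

°R = K × 9/5.
Applying the formula gives 17.06 °R.

17.06 degrees Rankine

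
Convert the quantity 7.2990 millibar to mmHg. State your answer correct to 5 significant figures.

5.4747 millimeters of mercury

1 mbar = 0.750062 mmHg.
So 7.2990 × 0.750062 ≈ 5.4747 mmHg.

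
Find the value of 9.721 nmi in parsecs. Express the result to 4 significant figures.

5.834e-13 parsecs

1 nautical mile = 6.00192e-14 pc.
Then 9.721 × 6.00192e-14 ≈ 5.834e-13 pc.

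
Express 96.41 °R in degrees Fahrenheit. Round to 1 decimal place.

°R = °F + 459.67.
Applying the formula gives -363.3 °F.

-363.3 degrees Fahrenheit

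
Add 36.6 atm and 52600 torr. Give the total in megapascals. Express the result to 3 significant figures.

36.6 atm = 3.708495 MPa and 52600 torr = 7.012757 MPa.
3.708495 + 7.012757 ≈ 10.7 MPa.

10.7 megapascals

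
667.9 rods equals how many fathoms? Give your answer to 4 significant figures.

1 rod = 2.75000 fathom.
Then 667.9 × 2.75000 ≈ 1837 fathom.

1837 fathom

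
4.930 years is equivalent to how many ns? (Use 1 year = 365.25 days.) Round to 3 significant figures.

1.56 × 10^17 ns

1 yr = 3.15576 × 10^16 ns.
Then 4.930 × 3.15576 × 10^16 ≈ 1.56 × 10^17 ns.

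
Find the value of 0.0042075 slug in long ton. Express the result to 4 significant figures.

6.043e-5 long tons

1 slug = 0.0143634 long ton.
So 0.0042075 × 0.0143634 ≈ 6.043e-5 long ton.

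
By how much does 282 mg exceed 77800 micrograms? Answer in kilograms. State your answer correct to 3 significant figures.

0.000204 kilograms

282 mg = 0.000282000 kg and 77800 μg = 7.78000 × 10^-5 kg.
0.000282000 − 7.78000 × 10^-5 ≈ 0.000204 kg.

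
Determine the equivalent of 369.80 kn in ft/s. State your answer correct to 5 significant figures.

624.15 ft/s

1 knot = 1.68781 ft/s.
Thus 369.80 × 1.68781 ≈ 624.15 ft/s.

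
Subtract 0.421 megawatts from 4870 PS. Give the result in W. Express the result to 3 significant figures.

3.16e+6 W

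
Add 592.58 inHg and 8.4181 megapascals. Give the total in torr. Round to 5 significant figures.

592.58 inHg = 15051.5 torr and 8.4181 MPa = 63140.9 torr.
15051.5 + 63140.9 ≈ 78192 torr.

78192 torr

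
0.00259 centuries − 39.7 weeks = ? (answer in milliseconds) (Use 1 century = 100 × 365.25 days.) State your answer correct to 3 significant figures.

-1.58e+10 ms

0.00259 century = 8.17342e+9 ms and 39.7 wk = 2.40106e+10 ms.
8.17342e+9 − 2.40106e+10 ≈ -1.58e+10 ms.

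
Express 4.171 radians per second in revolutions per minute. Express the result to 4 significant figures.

1 rad/s = 9.54930 rpm.
4.171 × 9.54930 ≈ 39.83 rpm.

39.83 rpm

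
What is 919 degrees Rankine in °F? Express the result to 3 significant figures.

°R = °F + 459.67.
Applying the formula gives 459 °F.

459 °F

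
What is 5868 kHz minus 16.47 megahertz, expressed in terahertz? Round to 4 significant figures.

5868 kHz = 5.86800 × 10^-6 THz and 16.47 MHz = 1.64700 × 10^-5 THz.
5.86800 × 10^-6 − 1.64700 × 10^-5 ≈ -1.060 × 10^-5 THz.

-1.060 × 10^-5 terahertz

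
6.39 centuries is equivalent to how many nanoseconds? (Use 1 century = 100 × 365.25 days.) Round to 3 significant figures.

2.02e+19 nanoseconds

1 century = 3.15576e+18 nanoseconds.
So 6.39 × 3.15576e+18 ≈ 2.02e+19 ns.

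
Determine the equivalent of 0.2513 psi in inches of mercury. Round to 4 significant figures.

0.5117 inches of mercury

1 pound per square inch = 2.03602 inches of mercury.
So 0.2513 × 2.03602 ≈ 0.5117 inHg.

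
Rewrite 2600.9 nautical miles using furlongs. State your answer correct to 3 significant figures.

23900 furlong

1 nmi = 9.20624 furlongs.
Thus 2600.9 × 9.20624 ≈ 23900 furlong.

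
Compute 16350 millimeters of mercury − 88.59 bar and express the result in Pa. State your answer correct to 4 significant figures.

-6.679e+6 pascals

16350 mmHg = 2.17982e+6 Pa and 88.59 bar = 8.85900e+6 Pa.
2.17982e+6 − 8.85900e+6 ≈ -6.679e+6 Pa.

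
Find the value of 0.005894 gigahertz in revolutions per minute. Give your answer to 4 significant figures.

3.536 × 10^8 revolutions per minute

1 GHz = 6.00000 × 10^10 rpm.
So 0.005894 × 6.00000 × 10^10 ≈ 3.536 × 10^8 rpm.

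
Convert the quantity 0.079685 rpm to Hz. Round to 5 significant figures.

1 revolution per minute = 0.0166667 hertz.
Then 0.079685 × 0.0166667 ≈ 0.0013281 Hz.

0.0013281 Hz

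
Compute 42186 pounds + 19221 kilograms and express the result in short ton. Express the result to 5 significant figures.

42.281 short tons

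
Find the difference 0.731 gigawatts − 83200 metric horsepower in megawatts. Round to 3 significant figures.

670 megawatts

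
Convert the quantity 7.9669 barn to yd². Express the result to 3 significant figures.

9.53 × 10^-28 yd²

1 barn = 1.19599 × 10^-28 yd².
Then 7.9669 × 1.19599 × 10^-28 ≈ 9.53 × 10^-28 yd².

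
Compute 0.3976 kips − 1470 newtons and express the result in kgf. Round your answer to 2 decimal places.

30.45 kgf

0.3976 kip = 180.348 kgf and 1470 N = 149.898 kgf.
180.348 − 149.898 ≈ 30.45 kgf.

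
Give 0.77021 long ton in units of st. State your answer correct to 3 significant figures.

1 long ton = 160.000 st.
0.77021 × 160.000 ≈ 123 st.

123 st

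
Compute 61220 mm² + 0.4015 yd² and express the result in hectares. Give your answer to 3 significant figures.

3.97 × 10^-5 ha

61220 mm² = 6.12200 × 10^-6 ha and 0.4015 yd² = 3.35705 × 10^-5 ha.
6.12200 × 10^-6 + 3.35705 × 10^-5 ≈ 3.97 × 10^-5 ha.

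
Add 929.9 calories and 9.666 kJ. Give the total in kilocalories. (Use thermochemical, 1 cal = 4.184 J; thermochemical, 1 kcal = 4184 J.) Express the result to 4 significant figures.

929.9 cal = 0.929900 kcal and 9.666 kJ = 2.31023 kcal.
0.929900 + 2.31023 ≈ 3.240 kcal.

3.240 kilocalories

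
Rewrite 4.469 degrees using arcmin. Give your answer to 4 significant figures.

1 ° = 60.0000 arcminutes.
4.469 × 60.0000 ≈ 268.1 arcmin.

268.1 arcmin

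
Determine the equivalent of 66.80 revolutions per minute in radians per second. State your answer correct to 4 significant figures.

1 revolution per minute = 0.104720 radians per second.
Then 66.80 × 0.104720 ≈ 6.995 rad/s.

6.995 radians per second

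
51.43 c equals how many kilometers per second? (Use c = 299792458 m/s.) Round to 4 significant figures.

1.542e+7 km/s

1 speed of light = 299792 km/s.
So 51.43 × 299792 ≈ 1.542e+7 km/s.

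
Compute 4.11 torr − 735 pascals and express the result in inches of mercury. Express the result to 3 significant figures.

-0.0552 inHg

4.11 torr = 0.161811 inHg and 735 Pa = 0.217045 inHg.
0.161811 − 0.217045 ≈ -0.0552 inHg.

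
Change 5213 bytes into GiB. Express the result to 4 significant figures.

4.855 × 10^-6 GiB

1 B = 9.31323 × 10^-10 GiB.
Then 5213 × 9.31323 × 10^-10 ≈ 4.855 × 10^-6 GiB.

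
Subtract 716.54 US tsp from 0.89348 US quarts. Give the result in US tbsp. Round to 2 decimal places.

0.89348 US qt = 57.1827 US tbsp and 716.54 US tsp = 238.847 US tbsp.
57.1827 − 238.847 ≈ -181.66 US tbsp.

-181.66 US tablespoons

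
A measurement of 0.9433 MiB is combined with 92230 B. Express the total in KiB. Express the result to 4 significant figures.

1056 kibibytes

0.9433 MiB = 965.939 KiB and 92230 B = 90.0684 KiB.
965.939 + 90.0684 ≈ 1056 KiB.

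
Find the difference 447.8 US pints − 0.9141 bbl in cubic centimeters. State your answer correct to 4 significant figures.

66560 cubic centimeters

447.8 US pt = 211888 cm³ and 0.9141 bbl = 145330 cm³.
211888 − 145330 ≈ 66560 cm³.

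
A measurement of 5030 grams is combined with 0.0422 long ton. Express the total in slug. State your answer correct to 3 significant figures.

5030 g = 0.344664 slug and 0.0422 long ton = 2.93802 slug.
0.344664 + 2.93802 ≈ 3.28 slug.

3.28 slug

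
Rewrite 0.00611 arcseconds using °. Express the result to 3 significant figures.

1.70 × 10^-6 degrees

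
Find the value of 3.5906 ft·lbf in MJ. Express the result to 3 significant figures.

4.87 × 10^-6 megajoules

1 foot-pound = 1.35582 × 10^-6 megajoules.
3.5906 × 1.35582 × 10^-6 ≈ 4.87 × 10^-6 MJ.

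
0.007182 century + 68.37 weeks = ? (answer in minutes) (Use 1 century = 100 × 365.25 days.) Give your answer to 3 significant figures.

0.007182 century = 377744 min and 68.37 wk = 689170 min.
377744 + 689170 ≈ 1.07 × 10^6 min.

1.07 × 10^6 min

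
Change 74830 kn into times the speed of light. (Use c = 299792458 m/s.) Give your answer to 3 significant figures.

0.000128 times the speed of light

1 kn = 1.71600e-9 c.
So 74830 × 1.71600e-9 ≈ 0.000128 c.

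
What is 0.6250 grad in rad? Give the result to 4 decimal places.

1 gradian = 0.0157080 rad.
0.6250 × 0.0157080 ≈ 0.0098 rad.

0.0098 radians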